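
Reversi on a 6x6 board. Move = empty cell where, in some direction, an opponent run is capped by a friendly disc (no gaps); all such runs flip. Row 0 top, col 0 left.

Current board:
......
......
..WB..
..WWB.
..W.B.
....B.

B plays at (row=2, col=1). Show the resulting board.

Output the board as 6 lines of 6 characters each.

Place B at (2,1); scan 8 dirs for brackets.
Dir NW: first cell '.' (not opp) -> no flip
Dir N: first cell '.' (not opp) -> no flip
Dir NE: first cell '.' (not opp) -> no flip
Dir W: first cell '.' (not opp) -> no flip
Dir E: opp run (2,2) capped by B -> flip
Dir SW: first cell '.' (not opp) -> no flip
Dir S: first cell '.' (not opp) -> no flip
Dir SE: opp run (3,2), next='.' -> no flip
All flips: (2,2)

Answer: ......
......
.BBB..
..WWB.
..W.B.
....B.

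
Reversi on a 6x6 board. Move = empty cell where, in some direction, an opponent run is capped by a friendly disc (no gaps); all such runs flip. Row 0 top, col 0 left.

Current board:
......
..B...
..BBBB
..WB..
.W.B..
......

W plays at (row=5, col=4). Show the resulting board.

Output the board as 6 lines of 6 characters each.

Answer: ......
..B...
..BBBB
..WB..
.W.W..
....W.

Derivation:
Place W at (5,4); scan 8 dirs for brackets.
Dir NW: opp run (4,3) capped by W -> flip
Dir N: first cell '.' (not opp) -> no flip
Dir NE: first cell '.' (not opp) -> no flip
Dir W: first cell '.' (not opp) -> no flip
Dir E: first cell '.' (not opp) -> no flip
Dir SW: edge -> no flip
Dir S: edge -> no flip
Dir SE: edge -> no flip
All flips: (4,3)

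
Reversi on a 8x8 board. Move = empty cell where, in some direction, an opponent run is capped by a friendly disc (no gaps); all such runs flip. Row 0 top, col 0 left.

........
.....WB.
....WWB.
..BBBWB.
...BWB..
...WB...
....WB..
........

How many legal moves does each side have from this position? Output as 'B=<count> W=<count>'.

Answer: B=10 W=13

Derivation:
-- B to move --
(0,4): flips 1 -> legal
(0,5): flips 3 -> legal
(0,6): flips 2 -> legal
(1,3): no bracket -> illegal
(1,4): flips 3 -> legal
(2,3): flips 2 -> legal
(4,2): no bracket -> illegal
(4,6): no bracket -> illegal
(5,2): flips 1 -> legal
(5,5): flips 1 -> legal
(6,2): flips 3 -> legal
(6,3): flips 2 -> legal
(7,3): no bracket -> illegal
(7,4): flips 1 -> legal
(7,5): no bracket -> illegal
B mobility = 10
-- W to move --
(0,5): no bracket -> illegal
(0,6): no bracket -> illegal
(0,7): flips 1 -> legal
(1,7): flips 2 -> legal
(2,1): no bracket -> illegal
(2,2): flips 1 -> legal
(2,3): flips 2 -> legal
(2,7): flips 1 -> legal
(3,1): flips 3 -> legal
(3,7): flips 2 -> legal
(4,1): no bracket -> illegal
(4,2): flips 2 -> legal
(4,6): flips 1 -> legal
(4,7): flips 1 -> legal
(5,2): flips 2 -> legal
(5,5): flips 2 -> legal
(5,6): no bracket -> illegal
(6,3): no bracket -> illegal
(6,6): flips 1 -> legal
(7,4): no bracket -> illegal
(7,5): no bracket -> illegal
(7,6): no bracket -> illegal
W mobility = 13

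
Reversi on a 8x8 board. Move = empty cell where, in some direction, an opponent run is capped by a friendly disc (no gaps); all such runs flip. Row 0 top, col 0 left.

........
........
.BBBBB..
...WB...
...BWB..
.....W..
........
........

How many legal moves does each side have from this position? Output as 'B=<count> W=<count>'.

-- B to move --
(3,2): flips 1 -> legal
(3,5): no bracket -> illegal
(4,2): flips 1 -> legal
(4,6): no bracket -> illegal
(5,3): no bracket -> illegal
(5,4): flips 1 -> legal
(5,6): no bracket -> illegal
(6,4): no bracket -> illegal
(6,5): flips 1 -> legal
(6,6): flips 3 -> legal
B mobility = 5
-- W to move --
(1,0): no bracket -> illegal
(1,1): flips 1 -> legal
(1,2): no bracket -> illegal
(1,3): flips 1 -> legal
(1,4): flips 2 -> legal
(1,5): flips 1 -> legal
(1,6): no bracket -> illegal
(2,0): no bracket -> illegal
(2,6): no bracket -> illegal
(3,0): no bracket -> illegal
(3,1): no bracket -> illegal
(3,2): no bracket -> illegal
(3,5): flips 2 -> legal
(3,6): no bracket -> illegal
(4,2): flips 1 -> legal
(4,6): flips 1 -> legal
(5,2): no bracket -> illegal
(5,3): flips 1 -> legal
(5,4): no bracket -> illegal
(5,6): no bracket -> illegal
W mobility = 8

Answer: B=5 W=8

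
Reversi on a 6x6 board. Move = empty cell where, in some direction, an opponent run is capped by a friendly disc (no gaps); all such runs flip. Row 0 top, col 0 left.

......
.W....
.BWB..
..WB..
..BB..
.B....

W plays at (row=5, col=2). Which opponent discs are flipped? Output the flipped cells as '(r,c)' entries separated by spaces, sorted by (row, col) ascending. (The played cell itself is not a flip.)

Answer: (4,2)

Derivation:
Dir NW: first cell '.' (not opp) -> no flip
Dir N: opp run (4,2) capped by W -> flip
Dir NE: opp run (4,3), next='.' -> no flip
Dir W: opp run (5,1), next='.' -> no flip
Dir E: first cell '.' (not opp) -> no flip
Dir SW: edge -> no flip
Dir S: edge -> no flip
Dir SE: edge -> no flip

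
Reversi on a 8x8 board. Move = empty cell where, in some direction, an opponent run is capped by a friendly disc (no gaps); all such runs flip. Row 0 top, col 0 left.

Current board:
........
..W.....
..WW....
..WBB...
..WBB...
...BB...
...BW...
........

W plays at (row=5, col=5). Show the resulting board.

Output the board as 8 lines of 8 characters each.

Place W at (5,5); scan 8 dirs for brackets.
Dir NW: opp run (4,4) (3,3) capped by W -> flip
Dir N: first cell '.' (not opp) -> no flip
Dir NE: first cell '.' (not opp) -> no flip
Dir W: opp run (5,4) (5,3), next='.' -> no flip
Dir E: first cell '.' (not opp) -> no flip
Dir SW: first cell 'W' (not opp) -> no flip
Dir S: first cell '.' (not opp) -> no flip
Dir SE: first cell '.' (not opp) -> no flip
All flips: (3,3) (4,4)

Answer: ........
..W.....
..WW....
..WWB...
..WBW...
...BBW..
...BW...
........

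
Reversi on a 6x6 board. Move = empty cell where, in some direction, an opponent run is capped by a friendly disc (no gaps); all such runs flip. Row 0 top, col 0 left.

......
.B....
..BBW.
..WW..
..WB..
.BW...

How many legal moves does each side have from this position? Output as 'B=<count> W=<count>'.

Answer: B=6 W=10

Derivation:
-- B to move --
(1,3): no bracket -> illegal
(1,4): no bracket -> illegal
(1,5): flips 3 -> legal
(2,1): flips 1 -> legal
(2,5): flips 1 -> legal
(3,1): no bracket -> illegal
(3,4): no bracket -> illegal
(3,5): no bracket -> illegal
(4,1): flips 2 -> legal
(4,4): flips 1 -> legal
(5,3): flips 1 -> legal
B mobility = 6
-- W to move --
(0,0): flips 2 -> legal
(0,1): no bracket -> illegal
(0,2): no bracket -> illegal
(1,0): no bracket -> illegal
(1,2): flips 1 -> legal
(1,3): flips 1 -> legal
(1,4): flips 1 -> legal
(2,0): no bracket -> illegal
(2,1): flips 2 -> legal
(3,1): no bracket -> illegal
(3,4): flips 1 -> legal
(4,0): no bracket -> illegal
(4,1): no bracket -> illegal
(4,4): flips 1 -> legal
(5,0): flips 1 -> legal
(5,3): flips 1 -> legal
(5,4): flips 1 -> legal
W mobility = 10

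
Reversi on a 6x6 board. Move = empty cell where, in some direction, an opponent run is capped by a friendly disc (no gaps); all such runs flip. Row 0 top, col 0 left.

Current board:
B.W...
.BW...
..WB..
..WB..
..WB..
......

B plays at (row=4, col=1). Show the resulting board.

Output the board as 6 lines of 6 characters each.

Answer: B.W...
.BW...
..WB..
..BB..
.BBB..
......

Derivation:
Place B at (4,1); scan 8 dirs for brackets.
Dir NW: first cell '.' (not opp) -> no flip
Dir N: first cell '.' (not opp) -> no flip
Dir NE: opp run (3,2) capped by B -> flip
Dir W: first cell '.' (not opp) -> no flip
Dir E: opp run (4,2) capped by B -> flip
Dir SW: first cell '.' (not opp) -> no flip
Dir S: first cell '.' (not opp) -> no flip
Dir SE: first cell '.' (not opp) -> no flip
All flips: (3,2) (4,2)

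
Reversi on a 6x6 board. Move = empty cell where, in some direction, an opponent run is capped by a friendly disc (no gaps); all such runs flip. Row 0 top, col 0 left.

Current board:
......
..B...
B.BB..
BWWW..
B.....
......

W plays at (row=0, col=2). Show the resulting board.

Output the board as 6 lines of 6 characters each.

Place W at (0,2); scan 8 dirs for brackets.
Dir NW: edge -> no flip
Dir N: edge -> no flip
Dir NE: edge -> no flip
Dir W: first cell '.' (not opp) -> no flip
Dir E: first cell '.' (not opp) -> no flip
Dir SW: first cell '.' (not opp) -> no flip
Dir S: opp run (1,2) (2,2) capped by W -> flip
Dir SE: first cell '.' (not opp) -> no flip
All flips: (1,2) (2,2)

Answer: ..W...
..W...
B.WB..
BWWW..
B.....
......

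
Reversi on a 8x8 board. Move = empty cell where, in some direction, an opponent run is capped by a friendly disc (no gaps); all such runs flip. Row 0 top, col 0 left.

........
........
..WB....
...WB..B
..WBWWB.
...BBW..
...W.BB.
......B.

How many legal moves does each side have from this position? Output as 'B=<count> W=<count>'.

-- B to move --
(1,1): flips 4 -> legal
(1,2): no bracket -> illegal
(1,3): no bracket -> illegal
(2,1): flips 1 -> legal
(2,4): no bracket -> illegal
(3,1): flips 1 -> legal
(3,2): flips 1 -> legal
(3,5): flips 3 -> legal
(3,6): flips 1 -> legal
(4,1): flips 1 -> legal
(5,1): no bracket -> illegal
(5,2): no bracket -> illegal
(5,6): flips 2 -> legal
(6,2): no bracket -> illegal
(6,4): flips 1 -> legal
(7,2): flips 1 -> legal
(7,3): flips 1 -> legal
(7,4): no bracket -> illegal
B mobility = 11
-- W to move --
(1,2): flips 2 -> legal
(1,3): flips 1 -> legal
(1,4): no bracket -> illegal
(2,4): flips 2 -> legal
(2,5): no bracket -> illegal
(2,6): no bracket -> illegal
(2,7): no bracket -> illegal
(3,2): no bracket -> illegal
(3,5): flips 1 -> legal
(3,6): no bracket -> illegal
(4,7): flips 1 -> legal
(5,2): flips 2 -> legal
(5,6): no bracket -> illegal
(5,7): no bracket -> illegal
(6,2): flips 1 -> legal
(6,4): flips 2 -> legal
(6,7): no bracket -> illegal
(7,4): no bracket -> illegal
(7,5): flips 1 -> legal
(7,7): flips 1 -> legal
W mobility = 10

Answer: B=11 W=10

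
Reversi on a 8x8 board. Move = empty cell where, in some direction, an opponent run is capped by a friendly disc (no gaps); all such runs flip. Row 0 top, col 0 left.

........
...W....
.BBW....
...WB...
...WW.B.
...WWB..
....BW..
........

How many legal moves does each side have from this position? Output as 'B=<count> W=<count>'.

-- B to move --
(0,2): no bracket -> illegal
(0,3): no bracket -> illegal
(0,4): flips 1 -> legal
(1,2): flips 1 -> legal
(1,4): no bracket -> illegal
(2,4): flips 1 -> legal
(3,2): flips 1 -> legal
(3,5): no bracket -> illegal
(4,2): flips 1 -> legal
(4,5): no bracket -> illegal
(5,2): flips 3 -> legal
(5,6): no bracket -> illegal
(6,2): no bracket -> illegal
(6,3): no bracket -> illegal
(6,6): flips 1 -> legal
(7,4): no bracket -> illegal
(7,5): flips 1 -> legal
(7,6): no bracket -> illegal
B mobility = 8
-- W to move --
(1,0): no bracket -> illegal
(1,1): flips 1 -> legal
(1,2): no bracket -> illegal
(2,0): flips 2 -> legal
(2,4): flips 1 -> legal
(2,5): flips 1 -> legal
(3,0): no bracket -> illegal
(3,1): flips 1 -> legal
(3,2): no bracket -> illegal
(3,5): flips 1 -> legal
(3,6): no bracket -> illegal
(3,7): no bracket -> illegal
(4,5): flips 2 -> legal
(4,7): no bracket -> illegal
(5,6): flips 1 -> legal
(5,7): no bracket -> illegal
(6,3): flips 1 -> legal
(6,6): flips 1 -> legal
(7,3): no bracket -> illegal
(7,4): flips 1 -> legal
(7,5): flips 1 -> legal
W mobility = 12

Answer: B=8 W=12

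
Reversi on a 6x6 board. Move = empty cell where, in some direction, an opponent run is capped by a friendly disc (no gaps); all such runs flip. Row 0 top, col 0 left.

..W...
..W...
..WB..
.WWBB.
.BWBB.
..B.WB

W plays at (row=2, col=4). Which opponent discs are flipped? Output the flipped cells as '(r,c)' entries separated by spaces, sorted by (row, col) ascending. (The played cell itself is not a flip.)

Answer: (2,3) (3,3) (3,4) (4,4)

Derivation:
Dir NW: first cell '.' (not opp) -> no flip
Dir N: first cell '.' (not opp) -> no flip
Dir NE: first cell '.' (not opp) -> no flip
Dir W: opp run (2,3) capped by W -> flip
Dir E: first cell '.' (not opp) -> no flip
Dir SW: opp run (3,3) capped by W -> flip
Dir S: opp run (3,4) (4,4) capped by W -> flip
Dir SE: first cell '.' (not opp) -> no flip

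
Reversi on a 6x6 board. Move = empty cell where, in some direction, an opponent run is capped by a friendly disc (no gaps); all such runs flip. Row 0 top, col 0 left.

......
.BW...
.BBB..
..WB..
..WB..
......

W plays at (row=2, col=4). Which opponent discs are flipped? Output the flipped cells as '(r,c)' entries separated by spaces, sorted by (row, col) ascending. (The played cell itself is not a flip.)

Dir NW: first cell '.' (not opp) -> no flip
Dir N: first cell '.' (not opp) -> no flip
Dir NE: first cell '.' (not opp) -> no flip
Dir W: opp run (2,3) (2,2) (2,1), next='.' -> no flip
Dir E: first cell '.' (not opp) -> no flip
Dir SW: opp run (3,3) capped by W -> flip
Dir S: first cell '.' (not opp) -> no flip
Dir SE: first cell '.' (not opp) -> no flip

Answer: (3,3)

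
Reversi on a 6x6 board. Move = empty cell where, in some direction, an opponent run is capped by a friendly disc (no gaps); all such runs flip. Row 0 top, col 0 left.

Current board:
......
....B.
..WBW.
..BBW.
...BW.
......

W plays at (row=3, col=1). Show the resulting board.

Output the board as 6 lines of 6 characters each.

Answer: ......
....B.
..WBW.
.WWWW.
...BW.
......

Derivation:
Place W at (3,1); scan 8 dirs for brackets.
Dir NW: first cell '.' (not opp) -> no flip
Dir N: first cell '.' (not opp) -> no flip
Dir NE: first cell 'W' (not opp) -> no flip
Dir W: first cell '.' (not opp) -> no flip
Dir E: opp run (3,2) (3,3) capped by W -> flip
Dir SW: first cell '.' (not opp) -> no flip
Dir S: first cell '.' (not opp) -> no flip
Dir SE: first cell '.' (not opp) -> no flip
All flips: (3,2) (3,3)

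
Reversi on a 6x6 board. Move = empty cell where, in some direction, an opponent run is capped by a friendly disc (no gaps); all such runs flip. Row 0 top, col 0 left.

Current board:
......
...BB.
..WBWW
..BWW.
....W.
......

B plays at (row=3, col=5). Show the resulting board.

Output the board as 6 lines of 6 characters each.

Place B at (3,5); scan 8 dirs for brackets.
Dir NW: opp run (2,4) capped by B -> flip
Dir N: opp run (2,5), next='.' -> no flip
Dir NE: edge -> no flip
Dir W: opp run (3,4) (3,3) capped by B -> flip
Dir E: edge -> no flip
Dir SW: opp run (4,4), next='.' -> no flip
Dir S: first cell '.' (not opp) -> no flip
Dir SE: edge -> no flip
All flips: (2,4) (3,3) (3,4)

Answer: ......
...BB.
..WBBW
..BBBB
....W.
......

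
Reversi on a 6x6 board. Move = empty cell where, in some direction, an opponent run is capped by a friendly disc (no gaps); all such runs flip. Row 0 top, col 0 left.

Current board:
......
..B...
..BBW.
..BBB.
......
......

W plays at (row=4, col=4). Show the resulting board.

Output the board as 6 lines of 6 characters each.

Answer: ......
..B...
..BBW.
..BBW.
....W.
......

Derivation:
Place W at (4,4); scan 8 dirs for brackets.
Dir NW: opp run (3,3) (2,2), next='.' -> no flip
Dir N: opp run (3,4) capped by W -> flip
Dir NE: first cell '.' (not opp) -> no flip
Dir W: first cell '.' (not opp) -> no flip
Dir E: first cell '.' (not opp) -> no flip
Dir SW: first cell '.' (not opp) -> no flip
Dir S: first cell '.' (not opp) -> no flip
Dir SE: first cell '.' (not opp) -> no flip
All flips: (3,4)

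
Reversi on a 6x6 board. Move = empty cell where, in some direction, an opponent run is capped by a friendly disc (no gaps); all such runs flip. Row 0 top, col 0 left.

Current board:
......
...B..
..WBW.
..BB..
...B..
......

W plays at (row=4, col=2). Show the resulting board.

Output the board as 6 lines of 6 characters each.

Answer: ......
...B..
..WBW.
..WW..
..WB..
......

Derivation:
Place W at (4,2); scan 8 dirs for brackets.
Dir NW: first cell '.' (not opp) -> no flip
Dir N: opp run (3,2) capped by W -> flip
Dir NE: opp run (3,3) capped by W -> flip
Dir W: first cell '.' (not opp) -> no flip
Dir E: opp run (4,3), next='.' -> no flip
Dir SW: first cell '.' (not opp) -> no flip
Dir S: first cell '.' (not opp) -> no flip
Dir SE: first cell '.' (not opp) -> no flip
All flips: (3,2) (3,3)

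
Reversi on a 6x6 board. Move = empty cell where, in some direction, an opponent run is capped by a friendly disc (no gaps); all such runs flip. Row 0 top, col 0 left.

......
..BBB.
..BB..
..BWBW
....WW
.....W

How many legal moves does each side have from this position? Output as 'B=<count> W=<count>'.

Answer: B=2 W=5

Derivation:
-- B to move --
(2,4): no bracket -> illegal
(2,5): no bracket -> illegal
(4,2): no bracket -> illegal
(4,3): flips 1 -> legal
(5,3): no bracket -> illegal
(5,4): flips 1 -> legal
B mobility = 2
-- W to move --
(0,1): flips 3 -> legal
(0,2): no bracket -> illegal
(0,3): flips 2 -> legal
(0,4): no bracket -> illegal
(0,5): no bracket -> illegal
(1,1): flips 1 -> legal
(1,5): no bracket -> illegal
(2,1): no bracket -> illegal
(2,4): flips 1 -> legal
(2,5): no bracket -> illegal
(3,1): flips 1 -> legal
(4,1): no bracket -> illegal
(4,2): no bracket -> illegal
(4,3): no bracket -> illegal
W mobility = 5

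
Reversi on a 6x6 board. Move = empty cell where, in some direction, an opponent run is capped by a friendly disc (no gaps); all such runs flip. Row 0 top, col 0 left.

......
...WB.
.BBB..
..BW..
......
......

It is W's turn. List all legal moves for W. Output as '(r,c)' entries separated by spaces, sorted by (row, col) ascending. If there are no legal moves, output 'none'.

Answer: (1,1) (1,5) (3,1)

Derivation:
(0,3): no bracket -> illegal
(0,4): no bracket -> illegal
(0,5): no bracket -> illegal
(1,0): no bracket -> illegal
(1,1): flips 1 -> legal
(1,2): no bracket -> illegal
(1,5): flips 1 -> legal
(2,0): no bracket -> illegal
(2,4): no bracket -> illegal
(2,5): no bracket -> illegal
(3,0): no bracket -> illegal
(3,1): flips 2 -> legal
(3,4): no bracket -> illegal
(4,1): no bracket -> illegal
(4,2): no bracket -> illegal
(4,3): no bracket -> illegal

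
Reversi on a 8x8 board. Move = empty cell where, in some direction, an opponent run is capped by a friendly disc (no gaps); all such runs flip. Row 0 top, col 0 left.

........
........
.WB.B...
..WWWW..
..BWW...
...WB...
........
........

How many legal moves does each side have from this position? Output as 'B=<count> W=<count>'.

Answer: B=7 W=13

Derivation:
-- B to move --
(1,0): flips 3 -> legal
(1,1): no bracket -> illegal
(1,2): no bracket -> illegal
(2,0): flips 1 -> legal
(2,3): no bracket -> illegal
(2,5): no bracket -> illegal
(2,6): no bracket -> illegal
(3,0): no bracket -> illegal
(3,1): no bracket -> illegal
(3,6): no bracket -> illegal
(4,1): no bracket -> illegal
(4,5): flips 2 -> legal
(4,6): flips 1 -> legal
(5,2): flips 1 -> legal
(5,5): flips 2 -> legal
(6,2): no bracket -> illegal
(6,3): no bracket -> illegal
(6,4): flips 1 -> legal
B mobility = 7
-- W to move --
(1,1): flips 1 -> legal
(1,2): flips 1 -> legal
(1,3): flips 1 -> legal
(1,4): flips 1 -> legal
(1,5): flips 1 -> legal
(2,3): flips 1 -> legal
(2,5): no bracket -> illegal
(3,1): flips 1 -> legal
(4,1): flips 1 -> legal
(4,5): no bracket -> illegal
(5,1): flips 1 -> legal
(5,2): flips 1 -> legal
(5,5): flips 1 -> legal
(6,3): no bracket -> illegal
(6,4): flips 1 -> legal
(6,5): flips 1 -> legal
W mobility = 13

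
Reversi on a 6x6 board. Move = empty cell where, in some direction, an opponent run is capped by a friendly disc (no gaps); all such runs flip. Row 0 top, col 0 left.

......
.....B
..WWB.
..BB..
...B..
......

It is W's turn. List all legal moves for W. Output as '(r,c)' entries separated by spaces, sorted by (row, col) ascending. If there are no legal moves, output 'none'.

(0,4): no bracket -> illegal
(0,5): no bracket -> illegal
(1,3): no bracket -> illegal
(1,4): no bracket -> illegal
(2,1): no bracket -> illegal
(2,5): flips 1 -> legal
(3,1): no bracket -> illegal
(3,4): no bracket -> illegal
(3,5): no bracket -> illegal
(4,1): flips 1 -> legal
(4,2): flips 1 -> legal
(4,4): flips 1 -> legal
(5,2): no bracket -> illegal
(5,3): flips 2 -> legal
(5,4): no bracket -> illegal

Answer: (2,5) (4,1) (4,2) (4,4) (5,3)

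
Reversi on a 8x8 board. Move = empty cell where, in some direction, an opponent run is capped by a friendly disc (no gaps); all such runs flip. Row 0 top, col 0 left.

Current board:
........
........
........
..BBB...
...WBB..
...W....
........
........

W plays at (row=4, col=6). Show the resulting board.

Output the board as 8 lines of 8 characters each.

Answer: ........
........
........
..BBB...
...WWWW.
...W....
........
........

Derivation:
Place W at (4,6); scan 8 dirs for brackets.
Dir NW: first cell '.' (not opp) -> no flip
Dir N: first cell '.' (not opp) -> no flip
Dir NE: first cell '.' (not opp) -> no flip
Dir W: opp run (4,5) (4,4) capped by W -> flip
Dir E: first cell '.' (not opp) -> no flip
Dir SW: first cell '.' (not opp) -> no flip
Dir S: first cell '.' (not opp) -> no flip
Dir SE: first cell '.' (not opp) -> no flip
All flips: (4,4) (4,5)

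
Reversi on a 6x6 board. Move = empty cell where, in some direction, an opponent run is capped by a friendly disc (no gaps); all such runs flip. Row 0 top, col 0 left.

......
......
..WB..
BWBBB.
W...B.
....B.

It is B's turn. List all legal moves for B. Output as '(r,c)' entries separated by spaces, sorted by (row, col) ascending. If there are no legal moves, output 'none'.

Answer: (1,1) (1,2) (2,1) (5,0)

Derivation:
(1,1): flips 1 -> legal
(1,2): flips 1 -> legal
(1,3): no bracket -> illegal
(2,0): no bracket -> illegal
(2,1): flips 1 -> legal
(4,1): no bracket -> illegal
(4,2): no bracket -> illegal
(5,0): flips 1 -> legal
(5,1): no bracket -> illegal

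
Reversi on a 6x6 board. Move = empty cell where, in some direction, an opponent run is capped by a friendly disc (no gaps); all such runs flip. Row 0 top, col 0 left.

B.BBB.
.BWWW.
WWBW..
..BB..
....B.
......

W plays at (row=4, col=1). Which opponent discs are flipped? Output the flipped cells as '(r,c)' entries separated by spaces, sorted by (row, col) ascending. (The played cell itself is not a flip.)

Dir NW: first cell '.' (not opp) -> no flip
Dir N: first cell '.' (not opp) -> no flip
Dir NE: opp run (3,2) capped by W -> flip
Dir W: first cell '.' (not opp) -> no flip
Dir E: first cell '.' (not opp) -> no flip
Dir SW: first cell '.' (not opp) -> no flip
Dir S: first cell '.' (not opp) -> no flip
Dir SE: first cell '.' (not opp) -> no flip

Answer: (3,2)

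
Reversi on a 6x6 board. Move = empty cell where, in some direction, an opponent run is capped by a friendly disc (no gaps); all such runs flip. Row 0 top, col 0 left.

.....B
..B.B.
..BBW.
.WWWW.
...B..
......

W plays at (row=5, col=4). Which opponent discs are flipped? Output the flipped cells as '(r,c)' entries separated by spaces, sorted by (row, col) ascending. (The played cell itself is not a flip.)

Dir NW: opp run (4,3) capped by W -> flip
Dir N: first cell '.' (not opp) -> no flip
Dir NE: first cell '.' (not opp) -> no flip
Dir W: first cell '.' (not opp) -> no flip
Dir E: first cell '.' (not opp) -> no flip
Dir SW: edge -> no flip
Dir S: edge -> no flip
Dir SE: edge -> no flip

Answer: (4,3)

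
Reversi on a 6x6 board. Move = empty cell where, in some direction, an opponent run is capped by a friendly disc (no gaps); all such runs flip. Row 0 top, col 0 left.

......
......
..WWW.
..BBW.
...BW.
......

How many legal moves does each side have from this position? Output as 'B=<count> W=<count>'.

Answer: B=9 W=5

Derivation:
-- B to move --
(1,1): flips 1 -> legal
(1,2): flips 1 -> legal
(1,3): flips 1 -> legal
(1,4): flips 1 -> legal
(1,5): flips 1 -> legal
(2,1): no bracket -> illegal
(2,5): flips 1 -> legal
(3,1): no bracket -> illegal
(3,5): flips 1 -> legal
(4,5): flips 1 -> legal
(5,3): no bracket -> illegal
(5,4): no bracket -> illegal
(5,5): flips 1 -> legal
B mobility = 9
-- W to move --
(2,1): no bracket -> illegal
(3,1): flips 2 -> legal
(4,1): flips 1 -> legal
(4,2): flips 3 -> legal
(5,2): flips 1 -> legal
(5,3): flips 2 -> legal
(5,4): no bracket -> illegal
W mobility = 5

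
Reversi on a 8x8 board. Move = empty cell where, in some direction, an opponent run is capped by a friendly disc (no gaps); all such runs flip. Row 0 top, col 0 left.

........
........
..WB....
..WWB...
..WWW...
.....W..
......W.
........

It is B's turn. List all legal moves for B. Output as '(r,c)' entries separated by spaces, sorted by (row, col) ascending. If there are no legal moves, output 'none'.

Answer: (2,1) (3,1) (4,1) (5,2) (5,3) (5,4)

Derivation:
(1,1): no bracket -> illegal
(1,2): no bracket -> illegal
(1,3): no bracket -> illegal
(2,1): flips 1 -> legal
(2,4): no bracket -> illegal
(3,1): flips 2 -> legal
(3,5): no bracket -> illegal
(4,1): flips 1 -> legal
(4,5): no bracket -> illegal
(4,6): no bracket -> illegal
(5,1): no bracket -> illegal
(5,2): flips 1 -> legal
(5,3): flips 2 -> legal
(5,4): flips 1 -> legal
(5,6): no bracket -> illegal
(5,7): no bracket -> illegal
(6,4): no bracket -> illegal
(6,5): no bracket -> illegal
(6,7): no bracket -> illegal
(7,5): no bracket -> illegal
(7,6): no bracket -> illegal
(7,7): no bracket -> illegal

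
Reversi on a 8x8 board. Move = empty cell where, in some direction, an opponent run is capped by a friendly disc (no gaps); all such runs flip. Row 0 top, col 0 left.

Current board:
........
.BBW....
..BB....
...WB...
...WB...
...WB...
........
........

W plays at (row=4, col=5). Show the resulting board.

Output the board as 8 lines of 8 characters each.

Place W at (4,5); scan 8 dirs for brackets.
Dir NW: opp run (3,4) (2,3) (1,2), next='.' -> no flip
Dir N: first cell '.' (not opp) -> no flip
Dir NE: first cell '.' (not opp) -> no flip
Dir W: opp run (4,4) capped by W -> flip
Dir E: first cell '.' (not opp) -> no flip
Dir SW: opp run (5,4), next='.' -> no flip
Dir S: first cell '.' (not opp) -> no flip
Dir SE: first cell '.' (not opp) -> no flip
All flips: (4,4)

Answer: ........
.BBW....
..BB....
...WB...
...WWW..
...WB...
........
........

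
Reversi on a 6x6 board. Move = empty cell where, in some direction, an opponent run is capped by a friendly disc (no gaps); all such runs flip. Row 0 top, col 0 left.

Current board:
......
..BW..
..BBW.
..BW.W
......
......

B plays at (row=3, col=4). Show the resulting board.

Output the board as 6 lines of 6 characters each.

Place B at (3,4); scan 8 dirs for brackets.
Dir NW: first cell 'B' (not opp) -> no flip
Dir N: opp run (2,4), next='.' -> no flip
Dir NE: first cell '.' (not opp) -> no flip
Dir W: opp run (3,3) capped by B -> flip
Dir E: opp run (3,5), next=edge -> no flip
Dir SW: first cell '.' (not opp) -> no flip
Dir S: first cell '.' (not opp) -> no flip
Dir SE: first cell '.' (not opp) -> no flip
All flips: (3,3)

Answer: ......
..BW..
..BBW.
..BBBW
......
......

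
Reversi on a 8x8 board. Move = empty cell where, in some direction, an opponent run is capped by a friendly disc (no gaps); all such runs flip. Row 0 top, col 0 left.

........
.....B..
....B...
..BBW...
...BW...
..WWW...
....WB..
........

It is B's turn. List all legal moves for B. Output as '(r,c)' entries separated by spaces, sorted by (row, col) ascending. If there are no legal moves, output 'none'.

(2,3): no bracket -> illegal
(2,5): flips 1 -> legal
(3,5): flips 1 -> legal
(4,1): no bracket -> illegal
(4,2): no bracket -> illegal
(4,5): flips 1 -> legal
(5,1): no bracket -> illegal
(5,5): flips 1 -> legal
(6,1): flips 1 -> legal
(6,2): no bracket -> illegal
(6,3): flips 2 -> legal
(7,3): no bracket -> illegal
(7,4): flips 4 -> legal
(7,5): no bracket -> illegal

Answer: (2,5) (3,5) (4,5) (5,5) (6,1) (6,3) (7,4)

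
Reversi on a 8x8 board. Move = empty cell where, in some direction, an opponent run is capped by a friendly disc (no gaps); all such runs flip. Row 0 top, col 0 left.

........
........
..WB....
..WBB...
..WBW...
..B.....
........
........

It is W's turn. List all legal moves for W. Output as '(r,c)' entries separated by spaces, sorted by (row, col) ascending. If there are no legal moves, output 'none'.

(1,2): no bracket -> illegal
(1,3): no bracket -> illegal
(1,4): flips 1 -> legal
(2,4): flips 3 -> legal
(2,5): no bracket -> illegal
(3,5): flips 2 -> legal
(4,1): no bracket -> illegal
(4,5): no bracket -> illegal
(5,1): no bracket -> illegal
(5,3): no bracket -> illegal
(5,4): flips 1 -> legal
(6,1): no bracket -> illegal
(6,2): flips 1 -> legal
(6,3): no bracket -> illegal

Answer: (1,4) (2,4) (3,5) (5,4) (6,2)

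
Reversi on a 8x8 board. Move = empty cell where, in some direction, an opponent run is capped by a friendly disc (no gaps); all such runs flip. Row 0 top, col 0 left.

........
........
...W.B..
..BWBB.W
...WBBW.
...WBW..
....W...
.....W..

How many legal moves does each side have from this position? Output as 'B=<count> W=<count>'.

Answer: B=12 W=10

Derivation:
-- B to move --
(1,2): flips 1 -> legal
(1,3): no bracket -> illegal
(1,4): flips 1 -> legal
(2,2): flips 1 -> legal
(2,4): no bracket -> illegal
(2,6): no bracket -> illegal
(2,7): no bracket -> illegal
(3,6): no bracket -> illegal
(4,2): flips 1 -> legal
(4,7): flips 1 -> legal
(5,2): flips 2 -> legal
(5,6): flips 1 -> legal
(5,7): flips 1 -> legal
(6,2): flips 1 -> legal
(6,3): no bracket -> illegal
(6,5): flips 1 -> legal
(6,6): flips 1 -> legal
(7,3): no bracket -> illegal
(7,4): flips 1 -> legal
(7,6): no bracket -> illegal
B mobility = 12
-- W to move --
(1,4): no bracket -> illegal
(1,5): flips 3 -> legal
(1,6): flips 2 -> legal
(2,1): flips 1 -> legal
(2,2): no bracket -> illegal
(2,4): flips 4 -> legal
(2,6): flips 2 -> legal
(3,1): flips 1 -> legal
(3,6): flips 2 -> legal
(4,1): flips 1 -> legal
(4,2): no bracket -> illegal
(5,6): flips 2 -> legal
(6,3): no bracket -> illegal
(6,5): flips 1 -> legal
W mobility = 10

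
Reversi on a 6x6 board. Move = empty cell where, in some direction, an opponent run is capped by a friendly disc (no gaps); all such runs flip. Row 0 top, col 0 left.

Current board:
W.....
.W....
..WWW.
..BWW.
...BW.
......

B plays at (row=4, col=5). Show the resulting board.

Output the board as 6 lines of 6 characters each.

Answer: W.....
.W....
..WWW.
..BWW.
...BBB
......

Derivation:
Place B at (4,5); scan 8 dirs for brackets.
Dir NW: opp run (3,4) (2,3), next='.' -> no flip
Dir N: first cell '.' (not opp) -> no flip
Dir NE: edge -> no flip
Dir W: opp run (4,4) capped by B -> flip
Dir E: edge -> no flip
Dir SW: first cell '.' (not opp) -> no flip
Dir S: first cell '.' (not opp) -> no flip
Dir SE: edge -> no flip
All flips: (4,4)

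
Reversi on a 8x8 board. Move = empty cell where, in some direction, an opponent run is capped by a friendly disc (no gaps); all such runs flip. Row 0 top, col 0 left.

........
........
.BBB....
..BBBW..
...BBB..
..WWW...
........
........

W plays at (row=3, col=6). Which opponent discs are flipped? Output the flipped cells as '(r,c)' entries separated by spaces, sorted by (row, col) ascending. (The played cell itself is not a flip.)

Dir NW: first cell '.' (not opp) -> no flip
Dir N: first cell '.' (not opp) -> no flip
Dir NE: first cell '.' (not opp) -> no flip
Dir W: first cell 'W' (not opp) -> no flip
Dir E: first cell '.' (not opp) -> no flip
Dir SW: opp run (4,5) capped by W -> flip
Dir S: first cell '.' (not opp) -> no flip
Dir SE: first cell '.' (not opp) -> no flip

Answer: (4,5)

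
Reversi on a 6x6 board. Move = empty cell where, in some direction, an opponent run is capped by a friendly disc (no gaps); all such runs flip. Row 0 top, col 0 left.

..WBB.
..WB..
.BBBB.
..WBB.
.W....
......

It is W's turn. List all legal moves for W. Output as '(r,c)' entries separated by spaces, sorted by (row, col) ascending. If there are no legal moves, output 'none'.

Answer: (0,5) (1,0) (1,4) (3,0) (3,5) (4,5)

Derivation:
(0,5): flips 2 -> legal
(1,0): flips 1 -> legal
(1,1): no bracket -> illegal
(1,4): flips 2 -> legal
(1,5): no bracket -> illegal
(2,0): no bracket -> illegal
(2,5): no bracket -> illegal
(3,0): flips 1 -> legal
(3,1): no bracket -> illegal
(3,5): flips 4 -> legal
(4,2): no bracket -> illegal
(4,3): no bracket -> illegal
(4,4): no bracket -> illegal
(4,5): flips 2 -> legal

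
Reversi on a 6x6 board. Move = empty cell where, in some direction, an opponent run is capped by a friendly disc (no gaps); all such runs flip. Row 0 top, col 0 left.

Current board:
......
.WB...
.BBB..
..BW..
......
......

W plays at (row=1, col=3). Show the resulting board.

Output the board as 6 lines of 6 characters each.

Place W at (1,3); scan 8 dirs for brackets.
Dir NW: first cell '.' (not opp) -> no flip
Dir N: first cell '.' (not opp) -> no flip
Dir NE: first cell '.' (not opp) -> no flip
Dir W: opp run (1,2) capped by W -> flip
Dir E: first cell '.' (not opp) -> no flip
Dir SW: opp run (2,2), next='.' -> no flip
Dir S: opp run (2,3) capped by W -> flip
Dir SE: first cell '.' (not opp) -> no flip
All flips: (1,2) (2,3)

Answer: ......
.WWW..
.BBW..
..BW..
......
......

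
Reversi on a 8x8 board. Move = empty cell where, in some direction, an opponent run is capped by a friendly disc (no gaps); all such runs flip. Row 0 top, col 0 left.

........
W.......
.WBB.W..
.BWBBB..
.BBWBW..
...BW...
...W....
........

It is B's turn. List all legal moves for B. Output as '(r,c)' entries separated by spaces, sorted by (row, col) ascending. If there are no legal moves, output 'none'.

(0,0): no bracket -> illegal
(0,1): no bracket -> illegal
(1,1): flips 1 -> legal
(1,2): no bracket -> illegal
(1,4): no bracket -> illegal
(1,5): flips 1 -> legal
(1,6): flips 1 -> legal
(2,0): flips 1 -> legal
(2,4): no bracket -> illegal
(2,6): no bracket -> illegal
(3,0): no bracket -> illegal
(3,6): no bracket -> illegal
(4,6): flips 1 -> legal
(5,2): flips 1 -> legal
(5,5): flips 2 -> legal
(5,6): flips 1 -> legal
(6,2): no bracket -> illegal
(6,4): flips 1 -> legal
(6,5): no bracket -> illegal
(7,2): no bracket -> illegal
(7,3): flips 1 -> legal
(7,4): no bracket -> illegal

Answer: (1,1) (1,5) (1,6) (2,0) (4,6) (5,2) (5,5) (5,6) (6,4) (7,3)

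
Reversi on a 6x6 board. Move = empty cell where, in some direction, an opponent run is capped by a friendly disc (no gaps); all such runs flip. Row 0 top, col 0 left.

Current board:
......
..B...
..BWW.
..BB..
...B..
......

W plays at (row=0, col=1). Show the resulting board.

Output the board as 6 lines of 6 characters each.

Answer: .W....
..W...
..BWW.
..BB..
...B..
......

Derivation:
Place W at (0,1); scan 8 dirs for brackets.
Dir NW: edge -> no flip
Dir N: edge -> no flip
Dir NE: edge -> no flip
Dir W: first cell '.' (not opp) -> no flip
Dir E: first cell '.' (not opp) -> no flip
Dir SW: first cell '.' (not opp) -> no flip
Dir S: first cell '.' (not opp) -> no flip
Dir SE: opp run (1,2) capped by W -> flip
All flips: (1,2)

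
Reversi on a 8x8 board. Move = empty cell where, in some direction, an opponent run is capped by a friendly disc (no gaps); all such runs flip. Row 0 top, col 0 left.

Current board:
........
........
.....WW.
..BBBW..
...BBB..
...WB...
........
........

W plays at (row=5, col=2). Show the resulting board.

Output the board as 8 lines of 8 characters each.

Place W at (5,2); scan 8 dirs for brackets.
Dir NW: first cell '.' (not opp) -> no flip
Dir N: first cell '.' (not opp) -> no flip
Dir NE: opp run (4,3) (3,4) capped by W -> flip
Dir W: first cell '.' (not opp) -> no flip
Dir E: first cell 'W' (not opp) -> no flip
Dir SW: first cell '.' (not opp) -> no flip
Dir S: first cell '.' (not opp) -> no flip
Dir SE: first cell '.' (not opp) -> no flip
All flips: (3,4) (4,3)

Answer: ........
........
.....WW.
..BBWW..
...WBB..
..WWB...
........
........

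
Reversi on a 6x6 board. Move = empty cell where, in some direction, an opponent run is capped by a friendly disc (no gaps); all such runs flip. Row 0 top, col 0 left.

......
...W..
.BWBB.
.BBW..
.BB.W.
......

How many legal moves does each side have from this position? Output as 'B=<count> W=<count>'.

-- B to move --
(0,2): flips 1 -> legal
(0,3): flips 1 -> legal
(0,4): flips 2 -> legal
(1,1): no bracket -> illegal
(1,2): flips 1 -> legal
(1,4): no bracket -> illegal
(3,4): flips 1 -> legal
(3,5): no bracket -> illegal
(4,3): flips 1 -> legal
(4,5): no bracket -> illegal
(5,3): no bracket -> illegal
(5,4): no bracket -> illegal
(5,5): no bracket -> illegal
B mobility = 6
-- W to move --
(1,0): no bracket -> illegal
(1,1): no bracket -> illegal
(1,2): no bracket -> illegal
(1,4): no bracket -> illegal
(1,5): flips 1 -> legal
(2,0): flips 1 -> legal
(2,5): flips 2 -> legal
(3,0): flips 2 -> legal
(3,4): no bracket -> illegal
(3,5): flips 1 -> legal
(4,0): flips 1 -> legal
(4,3): no bracket -> illegal
(5,0): no bracket -> illegal
(5,1): flips 1 -> legal
(5,2): flips 2 -> legal
(5,3): no bracket -> illegal
W mobility = 8

Answer: B=6 W=8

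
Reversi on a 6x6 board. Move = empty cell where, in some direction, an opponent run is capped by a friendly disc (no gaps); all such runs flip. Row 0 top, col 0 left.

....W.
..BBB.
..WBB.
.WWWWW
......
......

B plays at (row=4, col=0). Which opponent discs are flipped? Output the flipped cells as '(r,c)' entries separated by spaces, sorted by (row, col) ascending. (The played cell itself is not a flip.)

Dir NW: edge -> no flip
Dir N: first cell '.' (not opp) -> no flip
Dir NE: opp run (3,1) (2,2) capped by B -> flip
Dir W: edge -> no flip
Dir E: first cell '.' (not opp) -> no flip
Dir SW: edge -> no flip
Dir S: first cell '.' (not opp) -> no flip
Dir SE: first cell '.' (not opp) -> no flip

Answer: (2,2) (3,1)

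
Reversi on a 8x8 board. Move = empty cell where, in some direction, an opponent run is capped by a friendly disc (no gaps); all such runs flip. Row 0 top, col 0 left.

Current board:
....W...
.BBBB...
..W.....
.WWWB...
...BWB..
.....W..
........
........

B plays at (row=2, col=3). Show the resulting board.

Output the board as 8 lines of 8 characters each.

Answer: ....W...
.BBBB...
..WB....
.WWBB...
...BWB..
.....W..
........
........

Derivation:
Place B at (2,3); scan 8 dirs for brackets.
Dir NW: first cell 'B' (not opp) -> no flip
Dir N: first cell 'B' (not opp) -> no flip
Dir NE: first cell 'B' (not opp) -> no flip
Dir W: opp run (2,2), next='.' -> no flip
Dir E: first cell '.' (not opp) -> no flip
Dir SW: opp run (3,2), next='.' -> no flip
Dir S: opp run (3,3) capped by B -> flip
Dir SE: first cell 'B' (not opp) -> no flip
All flips: (3,3)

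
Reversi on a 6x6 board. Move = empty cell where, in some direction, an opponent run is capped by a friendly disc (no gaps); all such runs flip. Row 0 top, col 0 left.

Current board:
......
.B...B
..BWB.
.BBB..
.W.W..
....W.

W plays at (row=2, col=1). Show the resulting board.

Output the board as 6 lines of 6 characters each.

Place W at (2,1); scan 8 dirs for brackets.
Dir NW: first cell '.' (not opp) -> no flip
Dir N: opp run (1,1), next='.' -> no flip
Dir NE: first cell '.' (not opp) -> no flip
Dir W: first cell '.' (not opp) -> no flip
Dir E: opp run (2,2) capped by W -> flip
Dir SW: first cell '.' (not opp) -> no flip
Dir S: opp run (3,1) capped by W -> flip
Dir SE: opp run (3,2) capped by W -> flip
All flips: (2,2) (3,1) (3,2)

Answer: ......
.B...B
.WWWB.
.WWB..
.W.W..
....W.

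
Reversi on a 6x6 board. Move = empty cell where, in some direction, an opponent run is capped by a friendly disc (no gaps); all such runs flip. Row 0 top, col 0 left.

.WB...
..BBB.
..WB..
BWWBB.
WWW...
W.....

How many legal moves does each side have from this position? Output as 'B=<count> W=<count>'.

-- B to move --
(0,0): flips 1 -> legal
(1,0): no bracket -> illegal
(1,1): flips 1 -> legal
(2,0): no bracket -> illegal
(2,1): flips 1 -> legal
(4,3): no bracket -> illegal
(5,1): flips 1 -> legal
(5,2): flips 4 -> legal
(5,3): no bracket -> illegal
B mobility = 5
-- W to move --
(0,3): flips 1 -> legal
(0,4): flips 1 -> legal
(0,5): flips 2 -> legal
(1,1): no bracket -> illegal
(1,5): no bracket -> illegal
(2,0): flips 1 -> legal
(2,1): no bracket -> illegal
(2,4): flips 2 -> legal
(2,5): no bracket -> illegal
(3,5): flips 2 -> legal
(4,3): no bracket -> illegal
(4,4): flips 1 -> legal
(4,5): flips 3 -> legal
W mobility = 8

Answer: B=5 W=8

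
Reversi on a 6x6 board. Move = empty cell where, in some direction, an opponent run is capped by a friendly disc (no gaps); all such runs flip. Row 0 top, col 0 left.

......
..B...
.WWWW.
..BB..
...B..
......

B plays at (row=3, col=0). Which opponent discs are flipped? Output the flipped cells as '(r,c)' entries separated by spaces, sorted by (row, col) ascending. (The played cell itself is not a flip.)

Answer: (2,1)

Derivation:
Dir NW: edge -> no flip
Dir N: first cell '.' (not opp) -> no flip
Dir NE: opp run (2,1) capped by B -> flip
Dir W: edge -> no flip
Dir E: first cell '.' (not opp) -> no flip
Dir SW: edge -> no flip
Dir S: first cell '.' (not opp) -> no flip
Dir SE: first cell '.' (not opp) -> no flip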